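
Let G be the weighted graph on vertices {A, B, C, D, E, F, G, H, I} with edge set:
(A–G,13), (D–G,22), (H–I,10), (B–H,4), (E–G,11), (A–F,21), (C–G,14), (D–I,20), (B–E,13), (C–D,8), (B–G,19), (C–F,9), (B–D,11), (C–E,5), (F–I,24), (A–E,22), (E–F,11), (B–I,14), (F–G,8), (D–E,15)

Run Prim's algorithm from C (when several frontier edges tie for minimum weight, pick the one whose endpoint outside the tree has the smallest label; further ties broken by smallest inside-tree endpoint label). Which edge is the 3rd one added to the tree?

Grow the tree from C using Prim:
Step 1: cheapest edge leaving the tree is C–E (5); add E.
Step 2: cheapest edge leaving the tree is C–D (8); add D.
Step 3: cheapest edge leaving the tree is C–F (9); add F.
Step 4: cheapest edge leaving the tree is F–G (8); add G.
Step 5: cheapest edge leaving the tree is B–D (11); add B.
Step 6: cheapest edge leaving the tree is B–H (4); add H.
Step 7: cheapest edge leaving the tree is H–I (10); add I.
Step 8: cheapest edge leaving the tree is A–G (13); add A.
The 3rd edge added is C–F.

C-F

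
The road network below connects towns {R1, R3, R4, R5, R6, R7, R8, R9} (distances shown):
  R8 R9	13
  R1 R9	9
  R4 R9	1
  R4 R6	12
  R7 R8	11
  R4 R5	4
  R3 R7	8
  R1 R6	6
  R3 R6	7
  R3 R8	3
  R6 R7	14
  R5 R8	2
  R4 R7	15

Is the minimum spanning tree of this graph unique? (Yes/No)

Kruskal's algorithm — process edges by increasing weight (ties by edge label):
R4 R9 (1): add — endpoints in different components.
R5 R8 (2): add — endpoints in different components.
R3 R8 (3): add — endpoints in different components.
R4 R5 (4): add — endpoints in different components.
R1 R6 (6): add — endpoints in different components.
R3 R6 (7): add — endpoints in different components.
R3 R7 (8): add — endpoints in different components.
Every non-tree edge has weight strictly greater than the heaviest edge on the tree path between its endpoints, so the MST is unique.

Yes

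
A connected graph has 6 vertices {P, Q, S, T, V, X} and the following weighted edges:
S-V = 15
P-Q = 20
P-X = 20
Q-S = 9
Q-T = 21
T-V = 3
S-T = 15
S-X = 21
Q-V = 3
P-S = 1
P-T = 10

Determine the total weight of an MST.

36

Kruskal: consider edges lightest-first.
P-S (1): add — endpoints in different components.
Q-V (3): add — endpoints in different components.
T-V (3): add — endpoints in different components.
Q-S (9): add — endpoints in different components.
P-T (10): skip — T and P already connected.
S-T (15): skip — T and S already connected.
S-V (15): skip — V and S already connected.
P-Q (20): skip — Q and P already connected.
P-X (20): add — endpoints in different components.
MST edges: P-S, Q-V, T-V, Q-S, P-X; total weight 1+3+3+9+20 = 36.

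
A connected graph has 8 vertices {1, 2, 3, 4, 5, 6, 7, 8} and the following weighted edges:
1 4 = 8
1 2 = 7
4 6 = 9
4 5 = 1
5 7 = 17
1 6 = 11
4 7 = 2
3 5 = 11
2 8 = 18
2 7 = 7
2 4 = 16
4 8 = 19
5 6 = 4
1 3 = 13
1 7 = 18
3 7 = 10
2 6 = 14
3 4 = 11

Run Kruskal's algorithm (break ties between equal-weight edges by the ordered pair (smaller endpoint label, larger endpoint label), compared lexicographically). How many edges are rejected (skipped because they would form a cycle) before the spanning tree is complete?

10

Kruskal's algorithm — process edges by increasing weight (ties by edge label):
4 5 (1): add — endpoints in different components.
4 7 (2): add — endpoints in different components.
5 6 (4): add — endpoints in different components.
1 2 (7): add — endpoints in different components.
2 7 (7): add — endpoints in different components.
1 4 (8): skip — 1 and 4 already connected.
4 6 (9): skip — 4 and 6 already connected.
3 7 (10): add — endpoints in different components.
1 6 (11): skip — 1 and 6 already connected.
3 4 (11): skip — 3 and 4 already connected.
3 5 (11): skip — 3 and 5 already connected.
1 3 (13): skip — 1 and 3 already connected.
2 6 (14): skip — 2 and 6 already connected.
2 4 (16): skip — 2 and 4 already connected.
5 7 (17): skip — 5 and 7 already connected.
1 7 (18): skip — 1 and 7 already connected.
2 8 (18): add — endpoints in different components.
Edges rejected before the tree was complete: 10.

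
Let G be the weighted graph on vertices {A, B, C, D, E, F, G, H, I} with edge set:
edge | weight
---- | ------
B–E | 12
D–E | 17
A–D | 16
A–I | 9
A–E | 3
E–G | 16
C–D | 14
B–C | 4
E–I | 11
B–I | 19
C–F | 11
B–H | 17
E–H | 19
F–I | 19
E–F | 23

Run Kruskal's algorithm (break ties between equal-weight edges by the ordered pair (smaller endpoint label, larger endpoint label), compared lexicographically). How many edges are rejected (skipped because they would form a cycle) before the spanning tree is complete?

Sort edges by weight, then run Kruskal:
A–E (3): add — endpoints in different components.
B–C (4): add — endpoints in different components.
A–I (9): add — endpoints in different components.
C–F (11): add — endpoints in different components.
E–I (11): skip — E and I already connected.
B–E (12): add — endpoints in different components.
C–D (14): add — endpoints in different components.
A–D (16): skip — A and D already connected.
E–G (16): add — endpoints in different components.
B–H (17): add — endpoints in different components.
Edges rejected before the tree was complete: 2.

2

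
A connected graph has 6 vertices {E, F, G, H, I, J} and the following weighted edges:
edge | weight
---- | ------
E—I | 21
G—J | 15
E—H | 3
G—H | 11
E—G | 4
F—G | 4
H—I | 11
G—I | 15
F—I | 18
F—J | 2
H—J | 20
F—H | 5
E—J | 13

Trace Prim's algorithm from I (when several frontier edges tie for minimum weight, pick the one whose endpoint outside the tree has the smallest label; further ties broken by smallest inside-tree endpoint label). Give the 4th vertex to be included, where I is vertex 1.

Prim's algorithm from I:
Step 1: frontier [H—I 11, G—I 15, F—I 18, E—I 21] → take H—I (11); add H.
Step 2: frontier [E—H 3, F—H 5, G—H 11, H—J 20, G—I 15, F—I 18, E—I 21] → take E—H (3); add E.
Step 3: frontier [E—G 4, E—J 13, F—H 5, G—H 11, H—J 20, G—I 15, F—I 18] → take E—G (4); add G.
Step 4: frontier [E—J 13, F—G 4, G—J 15, F—H 5, H—J 20, F—I 18] → take F—G (4); add F.
Step 5: frontier [E—J 13, F—J 2, G—J 15, H—J 20] → take F—J (2); add J.
Vertex order: I, H, E, G, F, J. The 4th vertex is G.

G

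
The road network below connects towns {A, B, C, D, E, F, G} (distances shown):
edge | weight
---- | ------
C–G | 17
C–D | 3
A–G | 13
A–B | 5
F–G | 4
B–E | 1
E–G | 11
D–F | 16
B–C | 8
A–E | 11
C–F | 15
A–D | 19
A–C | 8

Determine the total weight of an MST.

32

Sort edges by weight, then run Kruskal:
B–E (1): add — endpoints in different components.
C–D (3): add — endpoints in different components.
F–G (4): add — endpoints in different components.
A–B (5): add — endpoints in different components.
A–C (8): add — endpoints in different components.
B–C (8): skip — B and C already connected.
A–E (11): skip — A and E already connected.
E–G (11): add — endpoints in different components.
MST edges: B–E, C–D, F–G, A–B, A–C, E–G; total weight 1+3+4+5+8+11 = 32.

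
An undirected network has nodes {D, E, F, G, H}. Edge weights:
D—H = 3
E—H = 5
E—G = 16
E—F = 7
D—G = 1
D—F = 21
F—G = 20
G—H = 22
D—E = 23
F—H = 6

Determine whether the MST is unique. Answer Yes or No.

Kruskal's algorithm — process edges by increasing weight (ties by edge label):
D—G (1): add. Components now {D,G} {E} {F} {H}
D—H (3): add. Components now {D,G,H} {E} {F}
E—H (5): add. Components now {D,E,G,H} {F}
F—H (6): add. Components now {D,E,F,G,H}
Every non-tree edge has weight strictly greater than the heaviest edge on the tree path between its endpoints, so the MST is unique.

Yes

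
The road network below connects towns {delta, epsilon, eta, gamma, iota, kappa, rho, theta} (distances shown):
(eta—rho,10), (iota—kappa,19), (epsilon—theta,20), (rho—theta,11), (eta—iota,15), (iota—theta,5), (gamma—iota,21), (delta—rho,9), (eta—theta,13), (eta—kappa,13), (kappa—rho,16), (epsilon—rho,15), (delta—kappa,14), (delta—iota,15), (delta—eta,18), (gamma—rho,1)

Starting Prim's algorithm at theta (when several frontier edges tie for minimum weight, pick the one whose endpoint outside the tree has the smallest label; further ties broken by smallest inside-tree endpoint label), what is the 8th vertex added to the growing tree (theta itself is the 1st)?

epsilon

Prim's algorithm from theta:
Step 1: cheapest edge leaving the tree is iota—theta (5); add iota.
Step 2: cheapest edge leaving the tree is rho—theta (11); add rho.
Step 3: cheapest edge leaving the tree is gamma—rho (1); add gamma.
Step 4: cheapest edge leaving the tree is delta—rho (9); add delta.
Step 5: cheapest edge leaving the tree is eta—rho (10); add eta.
Step 6: cheapest edge leaving the tree is eta—kappa (13); add kappa.
Step 7: cheapest edge leaving the tree is epsilon—rho (15); add epsilon.
Vertex order: theta, iota, rho, gamma, delta, eta, kappa, epsilon. The 8th vertex is epsilon.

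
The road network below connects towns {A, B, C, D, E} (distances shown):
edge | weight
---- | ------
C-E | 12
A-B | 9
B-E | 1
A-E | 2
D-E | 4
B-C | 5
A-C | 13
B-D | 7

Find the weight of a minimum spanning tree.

12

Kruskal's algorithm — process edges by increasing weight (ties by edge label):
B-E (1): add. Components now {A} {B,E} {C} {D}
A-E (2): add. Components now {A,B,E} {C} {D}
D-E (4): add. Components now {A,B,D,E} {C}
B-C (5): add. Components now {A,B,C,D,E}
MST edges: B-E, A-E, D-E, B-C; total weight 1+2+4+5 = 12.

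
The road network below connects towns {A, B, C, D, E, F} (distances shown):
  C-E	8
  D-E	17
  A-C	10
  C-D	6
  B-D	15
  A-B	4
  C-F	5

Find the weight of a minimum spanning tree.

Grow the tree from B using Prim:
Step 1: cheapest edge leaving the tree is A-B (4); add A.
Step 2: cheapest edge leaving the tree is A-C (10); add C.
Step 3: cheapest edge leaving the tree is C-F (5); add F.
Step 4: cheapest edge leaving the tree is C-D (6); add D.
Step 5: cheapest edge leaving the tree is C-E (8); add E.
MST edges: A-B, A-C, C-F, C-D, C-E; total weight 4+10+5+6+8 = 33.

33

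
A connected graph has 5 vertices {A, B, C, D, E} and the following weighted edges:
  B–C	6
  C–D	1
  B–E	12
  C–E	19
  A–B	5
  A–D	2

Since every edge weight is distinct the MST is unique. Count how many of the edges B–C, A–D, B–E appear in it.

2

Kruskal: consider edges lightest-first.
C–D (1): add. Components now {A} {B} {C,D} {E}
A–D (2): add. Components now {A,C,D} {B} {E}
A–B (5): add. Components now {A,B,C,D} {E}
B–C (6): skip — B and C already connected.
B–E (12): add. Components now {A,B,C,D,E}
MST edge set: {C–D, A–D, A–B, B–E}.
Of the listed edges, {A–D, B–E} are in the MST → 2.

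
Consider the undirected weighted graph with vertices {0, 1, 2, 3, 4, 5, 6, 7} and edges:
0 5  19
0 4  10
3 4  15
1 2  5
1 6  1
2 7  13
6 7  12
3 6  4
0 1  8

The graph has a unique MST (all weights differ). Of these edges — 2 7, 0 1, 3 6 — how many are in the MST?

Kruskal: consider edges lightest-first.
1 6 (1): add — endpoints in different components.
3 6 (4): add — endpoints in different components.
1 2 (5): add — endpoints in different components.
0 1 (8): add — endpoints in different components.
0 4 (10): add — endpoints in different components.
6 7 (12): add — endpoints in different components.
2 7 (13): skip — 2 and 7 already connected.
3 4 (15): skip — 3 and 4 already connected.
0 5 (19): add — endpoints in different components.
MST edge set: {1 6, 3 6, 1 2, 0 1, 0 4, 6 7, 0 5}.
Of the listed edges, {0 1, 3 6} are in the MST → 2.

2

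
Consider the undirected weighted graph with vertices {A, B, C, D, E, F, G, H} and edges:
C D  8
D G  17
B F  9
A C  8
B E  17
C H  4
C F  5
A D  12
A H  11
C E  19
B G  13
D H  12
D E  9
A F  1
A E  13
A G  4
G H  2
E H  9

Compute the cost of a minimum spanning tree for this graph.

Kruskal: consider edges lightest-first.
A F (1): add — endpoints in different components.
G H (2): add — endpoints in different components.
A G (4): add — endpoints in different components.
C H (4): add — endpoints in different components.
C F (5): skip — C and F already connected.
A C (8): skip — A and C already connected.
C D (8): add — endpoints in different components.
B F (9): add — endpoints in different components.
D E (9): add — endpoints in different components.
MST edges: A F, G H, A G, C H, C D, B F, D E; total weight 1+2+4+4+8+9+9 = 37.

37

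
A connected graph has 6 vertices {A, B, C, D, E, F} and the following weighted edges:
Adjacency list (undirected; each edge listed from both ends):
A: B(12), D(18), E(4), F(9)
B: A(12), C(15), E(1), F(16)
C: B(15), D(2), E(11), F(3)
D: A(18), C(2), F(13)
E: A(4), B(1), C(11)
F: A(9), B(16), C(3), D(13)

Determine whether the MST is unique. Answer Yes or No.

Yes

Kruskal: consider edges lightest-first.
B E (1): add. Components now {A} {B,E} {C} {D} {F}
C D (2): add. Components now {A} {B,E} {C,D} {F}
C F (3): add. Components now {A} {B,E} {C,D,F}
A E (4): add. Components now {A,B,E} {C,D,F}
A F (9): add. Components now {A,B,C,D,E,F}
Every non-tree edge has weight strictly greater than the heaviest edge on the tree path between its endpoints, so the MST is unique.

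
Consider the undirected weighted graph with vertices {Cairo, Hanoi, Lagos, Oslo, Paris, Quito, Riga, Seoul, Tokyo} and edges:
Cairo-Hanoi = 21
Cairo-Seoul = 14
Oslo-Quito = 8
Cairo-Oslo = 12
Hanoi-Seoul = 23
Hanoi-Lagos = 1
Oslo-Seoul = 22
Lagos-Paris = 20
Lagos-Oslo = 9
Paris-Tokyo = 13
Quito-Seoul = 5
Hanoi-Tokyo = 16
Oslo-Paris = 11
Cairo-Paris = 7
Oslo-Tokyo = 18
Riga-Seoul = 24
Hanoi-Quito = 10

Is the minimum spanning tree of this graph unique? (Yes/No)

Sort edges by weight, then run Kruskal:
Hanoi-Lagos (1): add — endpoints in different components.
Quito-Seoul (5): add — endpoints in different components.
Cairo-Paris (7): add — endpoints in different components.
Oslo-Quito (8): add — endpoints in different components.
Lagos-Oslo (9): add — endpoints in different components.
Hanoi-Quito (10): skip — Quito and Hanoi already connected.
Oslo-Paris (11): add — endpoints in different components.
Cairo-Oslo (12): skip — Cairo and Oslo already connected.
Paris-Tokyo (13): add — endpoints in different components.
Cairo-Seoul (14): skip — Cairo and Seoul already connected.
Hanoi-Tokyo (16): skip — Tokyo and Hanoi already connected.
Oslo-Tokyo (18): skip — Tokyo and Oslo already connected.
Lagos-Paris (20): skip — Paris and Lagos already connected.
Cairo-Hanoi (21): skip — Cairo and Hanoi already connected.
Oslo-Seoul (22): skip — Seoul and Oslo already connected.
Hanoi-Seoul (23): skip — Hanoi and Seoul already connected.
Riga-Seoul (24): add — endpoints in different components.
Every non-tree edge has weight strictly greater than the heaviest edge on the tree path between its endpoints, so the MST is unique.

Yes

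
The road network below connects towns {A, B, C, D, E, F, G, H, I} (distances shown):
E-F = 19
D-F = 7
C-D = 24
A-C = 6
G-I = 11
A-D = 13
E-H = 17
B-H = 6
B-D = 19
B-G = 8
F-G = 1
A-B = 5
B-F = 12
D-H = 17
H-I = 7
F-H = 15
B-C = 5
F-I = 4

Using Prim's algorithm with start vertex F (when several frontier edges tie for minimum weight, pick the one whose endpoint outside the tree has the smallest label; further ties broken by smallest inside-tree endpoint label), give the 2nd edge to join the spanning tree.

F-I

Grow the tree from F using Prim:
Step 1: cheapest edge leaving the tree is F-G (1); add G.
Step 2: cheapest edge leaving the tree is F-I (4); add I.
Step 3: cheapest edge leaving the tree is D-F (7); add D.
Step 4: cheapest edge leaving the tree is H-I (7); add H.
Step 5: cheapest edge leaving the tree is B-H (6); add B.
Step 6: cheapest edge leaving the tree is A-B (5); add A.
Step 7: cheapest edge leaving the tree is B-C (5); add C.
Step 8: cheapest edge leaving the tree is E-H (17); add E.
The 2nd edge added is F-I.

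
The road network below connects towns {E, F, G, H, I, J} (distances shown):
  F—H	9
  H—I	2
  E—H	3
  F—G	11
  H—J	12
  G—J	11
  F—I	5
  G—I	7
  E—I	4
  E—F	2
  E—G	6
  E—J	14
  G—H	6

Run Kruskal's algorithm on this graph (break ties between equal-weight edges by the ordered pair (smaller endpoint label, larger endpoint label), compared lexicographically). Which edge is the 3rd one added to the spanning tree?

E-H

Kruskal's algorithm — process edges by increasing weight (ties by edge label):
E—F (2): add. Components now {E,F} {G} {H} {I} {J}
H—I (2): add. Components now {E,F} {G} {H,I} {J}
E—H (3): add. Components now {E,F,H,I} {G} {J}
E—I (4): skip — E and I already connected.
F—I (5): skip — F and I already connected.
E—G (6): add. Components now {E,F,G,H,I} {J}
G—H (6): skip — G and H already connected.
G—I (7): skip — G and I already connected.
F—H (9): skip — F and H already connected.
F—G (11): skip — F and G already connected.
G—J (11): add. Components now {E,F,G,H,I,J}
The 3rd edge added is E—H.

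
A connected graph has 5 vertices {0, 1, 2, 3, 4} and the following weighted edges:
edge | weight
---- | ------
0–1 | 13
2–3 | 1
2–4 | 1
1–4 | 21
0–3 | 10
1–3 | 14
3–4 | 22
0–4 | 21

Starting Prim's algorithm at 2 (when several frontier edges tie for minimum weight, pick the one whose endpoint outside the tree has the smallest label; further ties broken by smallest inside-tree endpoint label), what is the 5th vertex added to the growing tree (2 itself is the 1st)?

1

Prim, starting at 2.
Step 1: frontier [2–3 1, 2–4 1] → take 2–3 (1); add 3.
Step 2: frontier [2–4 1, 0–3 10, 1–3 14, 3–4 22] → take 2–4 (1); add 4.
Step 3: frontier [0–3 10, 1–3 14, 0–4 21, 1–4 21] → take 0–3 (10); add 0.
Step 4: frontier [0–1 13, 1–3 14, 1–4 21] → take 0–1 (13); add 1.
Vertex order: 2, 3, 4, 0, 1. The 5th vertex is 1.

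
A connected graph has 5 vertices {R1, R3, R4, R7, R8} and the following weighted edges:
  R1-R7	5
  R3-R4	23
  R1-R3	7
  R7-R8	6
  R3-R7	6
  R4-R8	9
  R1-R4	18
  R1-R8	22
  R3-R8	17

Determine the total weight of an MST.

Kruskal: consider edges lightest-first.
R1-R7 (5): add. Components now {R8} {R1,R7} {R4} {R3}
R3-R7 (6): add. Components now {R8} {R1,R3,R7} {R4}
R7-R8 (6): add. Components now {R1,R3,R7,R8} {R4}
R1-R3 (7): skip — R3 and R1 already connected.
R4-R8 (9): add. Components now {R1,R3,R4,R7,R8}
MST edges: R1-R7, R3-R7, R7-R8, R4-R8; total weight 5+6+6+9 = 26.

26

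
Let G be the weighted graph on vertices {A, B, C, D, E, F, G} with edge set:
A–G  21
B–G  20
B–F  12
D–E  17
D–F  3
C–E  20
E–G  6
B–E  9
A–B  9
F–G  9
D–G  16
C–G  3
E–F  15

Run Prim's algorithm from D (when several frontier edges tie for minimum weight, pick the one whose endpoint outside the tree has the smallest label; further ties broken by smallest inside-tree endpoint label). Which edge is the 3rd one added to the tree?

C-G

Prim's algorithm from D:
Step 1: frontier [D–F 3, D–G 16, D–E 17] → take D–F (3); add F.
Step 2: frontier [D–G 16, D–E 17, F–G 9, B–F 12, E–F 15] → take F–G (9); add G.
Step 3: frontier [D–E 17, B–F 12, E–F 15, C–G 3, E–G 6, B–G 20, A–G 21] → take C–G (3); add C.
Step 4: frontier [C–E 20, D–E 17, B–F 12, E–F 15, E–G 6, B–G 20, A–G 21] → take E–G (6); add E.
Step 5: frontier [B–E 9, B–F 12, B–G 20, A–G 21] → take B–E (9); add B.
Step 6: frontier [A–B 9, A–G 21] → take A–B (9); add A.
The 3rd edge added is C–G.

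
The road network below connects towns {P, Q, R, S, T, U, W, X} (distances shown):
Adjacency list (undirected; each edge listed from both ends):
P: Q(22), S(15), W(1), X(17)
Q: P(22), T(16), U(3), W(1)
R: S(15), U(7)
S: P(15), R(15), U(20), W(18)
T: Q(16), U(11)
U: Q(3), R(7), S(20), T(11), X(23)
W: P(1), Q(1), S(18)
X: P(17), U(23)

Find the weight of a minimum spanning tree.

Prim's algorithm from R:
Step 1: frontier [R-U 7, R-S 15] → take R-U (7); add U.
Step 2: frontier [R-S 15, Q-U 3, T-U 11, S-U 20, U-X 23] → take Q-U (3); add Q.
Step 3: frontier [Q-W 1, Q-T 16, P-Q 22, R-S 15, T-U 11, S-U 20, U-X 23] → take Q-W (1); add W.
Step 4: frontier [Q-T 16, P-Q 22, R-S 15, T-U 11, S-U 20, U-X 23, P-W 1, S-W 18] → take P-W (1); add P.
Step 5: frontier [P-S 15, P-X 17, Q-T 16, R-S 15, T-U 11, S-U 20, U-X 23, S-W 18] → take T-U (11); add T.
Step 6: frontier [P-S 15, P-X 17, R-S 15, S-U 20, U-X 23, S-W 18] → take P-S (15); add S.
Step 7: frontier [P-X 17, U-X 23] → take P-X (17); add X.
MST edges: R-U, Q-U, Q-W, P-W, T-U, P-S, P-X; total weight 7+3+1+1+11+15+17 = 55.

55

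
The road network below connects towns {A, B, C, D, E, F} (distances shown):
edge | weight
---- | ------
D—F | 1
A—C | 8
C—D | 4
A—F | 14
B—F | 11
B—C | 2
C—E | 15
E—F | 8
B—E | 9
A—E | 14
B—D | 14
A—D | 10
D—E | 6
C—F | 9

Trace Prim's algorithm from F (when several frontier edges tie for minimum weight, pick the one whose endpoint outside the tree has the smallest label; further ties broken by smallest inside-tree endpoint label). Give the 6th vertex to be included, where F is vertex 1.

Prim, starting at F.
Step 1: cheapest edge leaving the tree is D—F (1); add D.
Step 2: cheapest edge leaving the tree is C—D (4); add C.
Step 3: cheapest edge leaving the tree is B—C (2); add B.
Step 4: cheapest edge leaving the tree is D—E (6); add E.
Step 5: cheapest edge leaving the tree is A—C (8); add A.
Vertex order: F, D, C, B, E, A. The 6th vertex is A.

A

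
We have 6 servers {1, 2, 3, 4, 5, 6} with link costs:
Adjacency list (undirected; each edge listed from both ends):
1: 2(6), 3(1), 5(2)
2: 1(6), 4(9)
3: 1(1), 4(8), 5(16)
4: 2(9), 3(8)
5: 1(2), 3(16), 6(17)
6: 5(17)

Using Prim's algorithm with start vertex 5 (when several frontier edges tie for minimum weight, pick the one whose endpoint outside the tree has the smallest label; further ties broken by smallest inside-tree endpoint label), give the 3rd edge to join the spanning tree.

1-2

Prim, starting at 5.
Step 1: cheapest edge leaving the tree is 1—5 (2); add 1.
Step 2: cheapest edge leaving the tree is 1—3 (1); add 3.
Step 3: cheapest edge leaving the tree is 1—2 (6); add 2.
Step 4: cheapest edge leaving the tree is 3—4 (8); add 4.
Step 5: cheapest edge leaving the tree is 5—6 (17); add 6.
The 3rd edge added is 1—2.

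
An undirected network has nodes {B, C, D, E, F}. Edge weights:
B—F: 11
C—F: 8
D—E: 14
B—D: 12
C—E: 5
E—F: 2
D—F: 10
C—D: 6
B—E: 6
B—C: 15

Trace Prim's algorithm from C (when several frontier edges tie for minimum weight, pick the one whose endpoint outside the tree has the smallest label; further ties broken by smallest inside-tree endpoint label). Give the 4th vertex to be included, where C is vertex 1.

B

Prim, starting at C.
Step 1: cheapest edge leaving the tree is C—E (5); add E.
Step 2: cheapest edge leaving the tree is E—F (2); add F.
Step 3: cheapest edge leaving the tree is B—E (6); add B.
Step 4: cheapest edge leaving the tree is C—D (6); add D.
Vertex order: C, E, F, B, D. The 4th vertex is B.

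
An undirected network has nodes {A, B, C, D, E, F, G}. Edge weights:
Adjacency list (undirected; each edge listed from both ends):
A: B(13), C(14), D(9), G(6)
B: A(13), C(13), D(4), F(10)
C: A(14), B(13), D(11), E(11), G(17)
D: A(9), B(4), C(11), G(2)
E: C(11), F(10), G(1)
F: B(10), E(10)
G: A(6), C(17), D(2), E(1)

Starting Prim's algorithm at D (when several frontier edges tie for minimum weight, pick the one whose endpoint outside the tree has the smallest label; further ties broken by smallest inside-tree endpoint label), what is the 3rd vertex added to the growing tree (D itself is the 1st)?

Grow the tree from D using Prim:
Step 1: cheapest edge leaving the tree is D—G (2); add G.
Step 2: cheapest edge leaving the tree is E—G (1); add E.
Step 3: cheapest edge leaving the tree is B—D (4); add B.
Step 4: cheapest edge leaving the tree is A—G (6); add A.
Step 5: cheapest edge leaving the tree is B—F (10); add F.
Step 6: cheapest edge leaving the tree is C—D (11); add C.
Vertex order: D, G, E, B, A, F, C. The 3rd vertex is E.

E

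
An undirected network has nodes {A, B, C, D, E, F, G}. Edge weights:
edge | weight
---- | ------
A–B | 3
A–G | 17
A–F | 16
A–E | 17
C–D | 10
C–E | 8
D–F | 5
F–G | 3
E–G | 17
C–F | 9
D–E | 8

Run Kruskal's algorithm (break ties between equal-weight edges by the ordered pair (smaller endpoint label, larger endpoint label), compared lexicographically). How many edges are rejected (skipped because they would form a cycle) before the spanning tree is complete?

Kruskal's algorithm — process edges by increasing weight (ties by edge label):
A–B (3): add — endpoints in different components.
F–G (3): add — endpoints in different components.
D–F (5): add — endpoints in different components.
C–E (8): add — endpoints in different components.
D–E (8): add — endpoints in different components.
C–F (9): skip — C and F already connected.
C–D (10): skip — C and D already connected.
A–F (16): add — endpoints in different components.
Edges rejected before the tree was complete: 2.

2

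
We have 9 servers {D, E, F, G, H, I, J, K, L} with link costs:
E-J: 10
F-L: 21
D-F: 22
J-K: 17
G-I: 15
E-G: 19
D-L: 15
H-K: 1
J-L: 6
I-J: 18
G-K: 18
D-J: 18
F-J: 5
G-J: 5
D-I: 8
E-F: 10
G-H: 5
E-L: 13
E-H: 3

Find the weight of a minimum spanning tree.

Grow the tree from D using Prim:
Step 1: cheapest edge leaving the tree is D-I (8); add I.
Step 2: cheapest edge leaving the tree is G-I (15); add G.
Step 3: cheapest edge leaving the tree is G-H (5); add H.
Step 4: cheapest edge leaving the tree is H-K (1); add K.
Step 5: cheapest edge leaving the tree is E-H (3); add E.
Step 6: cheapest edge leaving the tree is G-J (5); add J.
Step 7: cheapest edge leaving the tree is F-J (5); add F.
Step 8: cheapest edge leaving the tree is J-L (6); add L.
MST edges: D-I, G-I, G-H, H-K, E-H, G-J, F-J, J-L; total weight 8+15+5+1+3+5+5+6 = 48.

48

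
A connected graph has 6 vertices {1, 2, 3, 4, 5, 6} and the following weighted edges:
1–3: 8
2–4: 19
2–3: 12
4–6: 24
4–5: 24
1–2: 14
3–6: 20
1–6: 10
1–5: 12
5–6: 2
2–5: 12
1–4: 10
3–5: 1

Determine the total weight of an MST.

Grow the tree from 2 using Prim:
Step 1: cheapest edge leaving the tree is 2–3 (12); add 3.
Step 2: cheapest edge leaving the tree is 3–5 (1); add 5.
Step 3: cheapest edge leaving the tree is 5–6 (2); add 6.
Step 4: cheapest edge leaving the tree is 1–3 (8); add 1.
Step 5: cheapest edge leaving the tree is 1–4 (10); add 4.
MST edges: 2–3, 3–5, 5–6, 1–3, 1–4; total weight 12+1+2+8+10 = 33.

33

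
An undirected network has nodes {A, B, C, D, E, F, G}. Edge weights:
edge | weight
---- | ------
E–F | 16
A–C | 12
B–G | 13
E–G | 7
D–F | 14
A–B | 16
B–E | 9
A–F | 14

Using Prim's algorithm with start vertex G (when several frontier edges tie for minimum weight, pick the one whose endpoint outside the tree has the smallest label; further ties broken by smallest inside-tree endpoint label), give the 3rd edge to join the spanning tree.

A-B

Grow the tree from G using Prim:
Step 1: frontier [E–G 7, B–G 13] → take E–G (7); add E.
Step 2: frontier [B–E 9, E–F 16, B–G 13] → take B–E (9); add B.
Step 3: frontier [A–B 16, E–F 16] → take A–B (16); add A.
Step 4: frontier [A–C 12, A–F 14, E–F 16] → take A–C (12); add C.
Step 5: frontier [A–F 14, E–F 16] → take A–F (14); add F.
Step 6: frontier [D–F 14] → take D–F (14); add D.
The 3rd edge added is A–B.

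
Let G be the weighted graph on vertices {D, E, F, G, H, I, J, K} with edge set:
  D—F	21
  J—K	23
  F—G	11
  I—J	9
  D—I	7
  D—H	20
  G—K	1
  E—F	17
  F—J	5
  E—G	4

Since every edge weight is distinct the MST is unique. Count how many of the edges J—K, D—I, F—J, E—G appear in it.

3

Kruskal's algorithm — process edges by increasing weight (ties by edge label):
G—K (1): add — endpoints in different components.
E—G (4): add — endpoints in different components.
F—J (5): add — endpoints in different components.
D—I (7): add — endpoints in different components.
I—J (9): add — endpoints in different components.
F—G (11): add — endpoints in different components.
E—F (17): skip — E and F already connected.
D—H (20): add — endpoints in different components.
MST edge set: {G—K, E—G, F—J, D—I, I—J, F—G, D—H}.
Of the listed edges, {D—I, F—J, E—G} are in the MST → 3.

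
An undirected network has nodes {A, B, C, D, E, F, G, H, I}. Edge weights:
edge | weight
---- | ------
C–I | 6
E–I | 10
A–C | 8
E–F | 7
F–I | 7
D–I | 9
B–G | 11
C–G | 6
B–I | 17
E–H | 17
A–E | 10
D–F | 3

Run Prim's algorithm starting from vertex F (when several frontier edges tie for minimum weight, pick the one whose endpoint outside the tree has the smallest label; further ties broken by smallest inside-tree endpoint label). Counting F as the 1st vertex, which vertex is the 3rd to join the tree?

E

Prim's algorithm from F:
Step 1: cheapest edge leaving the tree is D–F (3); add D.
Step 2: cheapest edge leaving the tree is E–F (7); add E.
Step 3: cheapest edge leaving the tree is F–I (7); add I.
Step 4: cheapest edge leaving the tree is C–I (6); add C.
Step 5: cheapest edge leaving the tree is C–G (6); add G.
Step 6: cheapest edge leaving the tree is A–C (8); add A.
Step 7: cheapest edge leaving the tree is B–G (11); add B.
Step 8: cheapest edge leaving the tree is E–H (17); add H.
Vertex order: F, D, E, I, C, G, A, B, H. The 3rd vertex is E.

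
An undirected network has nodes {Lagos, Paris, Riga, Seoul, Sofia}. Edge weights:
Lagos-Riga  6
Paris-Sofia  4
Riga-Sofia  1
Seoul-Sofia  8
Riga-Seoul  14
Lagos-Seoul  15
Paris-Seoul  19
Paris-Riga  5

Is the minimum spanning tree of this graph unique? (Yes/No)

Kruskal's algorithm — process edges by increasing weight (ties by edge label):
Riga-Sofia (1): add. Components now {Riga,Sofia} {Seoul} {Paris} {Lagos}
Paris-Sofia (4): add. Components now {Paris,Riga,Sofia} {Seoul} {Lagos}
Paris-Riga (5): skip — Riga and Paris already connected.
Lagos-Riga (6): add. Components now {Lagos,Paris,Riga,Sofia} {Seoul}
Seoul-Sofia (8): add. Components now {Lagos,Paris,Riga,Seoul,Sofia}
Every non-tree edge has weight strictly greater than the heaviest edge on the tree path between its endpoints, so the MST is unique.

Yes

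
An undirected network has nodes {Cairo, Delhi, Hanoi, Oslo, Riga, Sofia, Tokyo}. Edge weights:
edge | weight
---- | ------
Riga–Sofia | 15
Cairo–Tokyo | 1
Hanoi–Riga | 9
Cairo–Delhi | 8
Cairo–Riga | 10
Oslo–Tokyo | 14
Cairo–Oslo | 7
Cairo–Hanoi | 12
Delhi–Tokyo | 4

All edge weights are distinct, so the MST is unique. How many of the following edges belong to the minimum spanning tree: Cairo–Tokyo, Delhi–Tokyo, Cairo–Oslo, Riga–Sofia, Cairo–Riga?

Sort edges by weight, then run Kruskal:
Cairo–Tokyo (1): add. Components now {Sofia} {Riga} {Oslo} {Delhi} {Cairo,Tokyo} {Hanoi}
Delhi–Tokyo (4): add. Components now {Sofia} {Riga} {Oslo} {Cairo,Delhi,Tokyo} {Hanoi}
Cairo–Oslo (7): add. Components now {Sofia} {Riga} {Cairo,Delhi,Oslo,Tokyo} {Hanoi}
Cairo–Delhi (8): skip — Delhi and Cairo already connected.
Hanoi–Riga (9): add. Components now {Sofia} {Hanoi,Riga} {Cairo,Delhi,Oslo,Tokyo}
Cairo–Riga (10): add. Components now {Sofia} {Cairo,Delhi,Hanoi,Oslo,Riga,Tokyo}
Cairo–Hanoi (12): skip — Cairo and Hanoi already connected.
Oslo–Tokyo (14): skip — Oslo and Tokyo already connected.
Riga–Sofia (15): add. Components now {Cairo,Delhi,Hanoi,Oslo,Riga,Sofia,Tokyo}
MST edge set: {Cairo–Tokyo, Delhi–Tokyo, Cairo–Oslo, Hanoi–Riga, Cairo–Riga, Riga–Sofia}.
Of the listed edges, {Cairo–Tokyo, Delhi–Tokyo, Cairo–Oslo, Riga–Sofia, Cairo–Riga} are in the MST → 5.

5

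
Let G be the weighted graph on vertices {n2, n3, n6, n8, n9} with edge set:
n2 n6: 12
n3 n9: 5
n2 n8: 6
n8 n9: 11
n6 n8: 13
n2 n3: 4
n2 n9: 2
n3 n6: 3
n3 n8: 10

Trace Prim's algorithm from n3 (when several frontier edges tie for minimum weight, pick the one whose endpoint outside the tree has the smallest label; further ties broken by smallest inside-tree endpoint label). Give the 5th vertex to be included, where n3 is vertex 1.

Prim, starting at n3.
Step 1: cheapest edge leaving the tree is n3 n6 (3); add n6.
Step 2: cheapest edge leaving the tree is n2 n3 (4); add n2.
Step 3: cheapest edge leaving the tree is n2 n9 (2); add n9.
Step 4: cheapest edge leaving the tree is n2 n8 (6); add n8.
Vertex order: n3, n6, n2, n9, n8. The 5th vertex is n8.

n8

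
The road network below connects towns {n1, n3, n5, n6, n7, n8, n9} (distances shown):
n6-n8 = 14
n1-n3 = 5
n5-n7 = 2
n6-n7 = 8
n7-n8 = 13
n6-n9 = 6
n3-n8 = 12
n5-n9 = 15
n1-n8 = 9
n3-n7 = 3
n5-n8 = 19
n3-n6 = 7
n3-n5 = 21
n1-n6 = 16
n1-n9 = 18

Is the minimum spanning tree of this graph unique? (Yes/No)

Kruskal: consider edges lightest-first.
n5-n7 (2): add — endpoints in different components.
n3-n7 (3): add — endpoints in different components.
n1-n3 (5): add — endpoints in different components.
n6-n9 (6): add — endpoints in different components.
n3-n6 (7): add — endpoints in different components.
n6-n7 (8): skip — n6 and n7 already connected.
n1-n8 (9): add — endpoints in different components.
Every non-tree edge has weight strictly greater than the heaviest edge on the tree path between its endpoints, so the MST is unique.

Yes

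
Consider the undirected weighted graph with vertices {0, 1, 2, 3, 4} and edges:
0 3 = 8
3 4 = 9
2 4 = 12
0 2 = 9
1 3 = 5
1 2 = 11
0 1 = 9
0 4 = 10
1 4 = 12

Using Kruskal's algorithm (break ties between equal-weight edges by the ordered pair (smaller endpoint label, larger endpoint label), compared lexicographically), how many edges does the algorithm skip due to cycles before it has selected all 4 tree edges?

1

Kruskal's algorithm — process edges by increasing weight (ties by edge label):
1 3 (5): add — endpoints in different components.
0 3 (8): add — endpoints in different components.
0 1 (9): skip — 0 and 1 already connected.
0 2 (9): add — endpoints in different components.
3 4 (9): add — endpoints in different components.
Edges rejected before the tree was complete: 1.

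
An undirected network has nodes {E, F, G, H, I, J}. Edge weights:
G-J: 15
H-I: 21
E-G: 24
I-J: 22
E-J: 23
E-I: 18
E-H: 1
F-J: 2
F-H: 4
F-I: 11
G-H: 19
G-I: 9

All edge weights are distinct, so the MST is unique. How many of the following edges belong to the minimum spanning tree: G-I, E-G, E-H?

Kruskal's algorithm — process edges by increasing weight (ties by edge label):
E-H (1): add. Components now {E,H} {F} {G} {I} {J}
F-J (2): add. Components now {E,H} {F,J} {G} {I}
F-H (4): add. Components now {E,F,H,J} {G} {I}
G-I (9): add. Components now {E,F,H,J} {G,I}
F-I (11): add. Components now {E,F,G,H,I,J}
MST edge set: {E-H, F-J, F-H, G-I, F-I}.
Of the listed edges, {G-I, E-H} are in the MST → 2.

2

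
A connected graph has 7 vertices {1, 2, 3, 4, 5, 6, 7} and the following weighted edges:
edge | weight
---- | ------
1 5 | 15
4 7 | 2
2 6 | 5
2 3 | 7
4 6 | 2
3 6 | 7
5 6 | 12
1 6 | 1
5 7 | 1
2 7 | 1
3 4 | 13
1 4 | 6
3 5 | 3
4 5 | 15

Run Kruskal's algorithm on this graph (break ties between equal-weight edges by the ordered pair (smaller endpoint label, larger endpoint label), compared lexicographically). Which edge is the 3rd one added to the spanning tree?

5-7

Sort edges by weight, then run Kruskal:
1 6 (1): add — endpoints in different components.
2 7 (1): add — endpoints in different components.
5 7 (1): add — endpoints in different components.
4 6 (2): add — endpoints in different components.
4 7 (2): add — endpoints in different components.
3 5 (3): add — endpoints in different components.
The 3rd edge added is 5 7.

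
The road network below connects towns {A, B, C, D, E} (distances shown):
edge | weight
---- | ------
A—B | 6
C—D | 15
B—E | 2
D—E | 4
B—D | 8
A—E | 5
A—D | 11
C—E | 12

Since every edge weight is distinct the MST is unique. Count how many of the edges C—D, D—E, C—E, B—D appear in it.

2

Kruskal: consider edges lightest-first.
B—E (2): add — endpoints in different components.
D—E (4): add — endpoints in different components.
A—E (5): add — endpoints in different components.
A—B (6): skip — A and B already connected.
B—D (8): skip — B and D already connected.
A—D (11): skip — A and D already connected.
C—E (12): add — endpoints in different components.
MST edge set: {B—E, D—E, A—E, C—E}.
Of the listed edges, {D—E, C—E} are in the MST → 2.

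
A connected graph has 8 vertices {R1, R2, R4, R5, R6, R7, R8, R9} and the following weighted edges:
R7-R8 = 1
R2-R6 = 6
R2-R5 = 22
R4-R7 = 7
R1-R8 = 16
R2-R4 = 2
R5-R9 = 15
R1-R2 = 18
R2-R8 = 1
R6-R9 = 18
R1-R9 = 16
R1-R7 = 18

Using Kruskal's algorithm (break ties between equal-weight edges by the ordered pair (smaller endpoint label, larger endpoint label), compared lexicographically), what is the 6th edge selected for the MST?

R1-R8

Sort edges by weight, then run Kruskal:
R2-R8 (1): add — endpoints in different components.
R7-R8 (1): add — endpoints in different components.
R2-R4 (2): add — endpoints in different components.
R2-R6 (6): add — endpoints in different components.
R4-R7 (7): skip — R4 and R7 already connected.
R5-R9 (15): add — endpoints in different components.
R1-R8 (16): add — endpoints in different components.
R1-R9 (16): add — endpoints in different components.
The 6th edge added is R1-R8.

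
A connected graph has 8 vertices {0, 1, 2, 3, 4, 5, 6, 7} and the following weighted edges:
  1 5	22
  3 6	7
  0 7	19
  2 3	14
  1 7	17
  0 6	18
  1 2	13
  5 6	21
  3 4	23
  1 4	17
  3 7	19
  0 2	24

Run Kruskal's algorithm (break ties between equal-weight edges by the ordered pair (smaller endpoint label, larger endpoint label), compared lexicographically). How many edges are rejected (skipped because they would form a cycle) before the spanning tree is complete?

Sort edges by weight, then run Kruskal:
3 6 (7): add — endpoints in different components.
1 2 (13): add — endpoints in different components.
2 3 (14): add — endpoints in different components.
1 4 (17): add — endpoints in different components.
1 7 (17): add — endpoints in different components.
0 6 (18): add — endpoints in different components.
0 7 (19): skip — 0 and 7 already connected.
3 7 (19): skip — 3 and 7 already connected.
5 6 (21): add — endpoints in different components.
Edges rejected before the tree was complete: 2.

2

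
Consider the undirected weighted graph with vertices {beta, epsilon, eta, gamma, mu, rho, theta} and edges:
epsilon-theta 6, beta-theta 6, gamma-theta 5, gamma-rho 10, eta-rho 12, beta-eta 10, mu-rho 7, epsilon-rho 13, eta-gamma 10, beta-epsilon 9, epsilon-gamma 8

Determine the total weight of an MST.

Grow the tree from rho using Prim:
Step 1: frontier [mu-rho 7, gamma-rho 10, eta-rho 12, epsilon-rho 13] → take mu-rho (7); add mu.
Step 2: frontier [gamma-rho 10, eta-rho 12, epsilon-rho 13] → take gamma-rho (10); add gamma.
Step 3: frontier [gamma-theta 5, epsilon-gamma 8, eta-gamma 10, eta-rho 12, epsilon-rho 13] → take gamma-theta (5); add theta.
Step 4: frontier [epsilon-gamma 8, eta-gamma 10, eta-rho 12, epsilon-rho 13, beta-theta 6, epsilon-theta 6] → take beta-theta (6); add beta.
Step 5: frontier [beta-epsilon 9, beta-eta 10, epsilon-gamma 8, eta-gamma 10, eta-rho 12, epsilon-rho 13, epsilon-theta 6] → take epsilon-theta (6); add epsilon.
Step 6: frontier [beta-eta 10, eta-gamma 10, eta-rho 12] → take beta-eta (10); add eta.
MST edges: mu-rho, gamma-rho, gamma-theta, beta-theta, epsilon-theta, beta-eta; total weight 7+10+5+6+6+10 = 44.

44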